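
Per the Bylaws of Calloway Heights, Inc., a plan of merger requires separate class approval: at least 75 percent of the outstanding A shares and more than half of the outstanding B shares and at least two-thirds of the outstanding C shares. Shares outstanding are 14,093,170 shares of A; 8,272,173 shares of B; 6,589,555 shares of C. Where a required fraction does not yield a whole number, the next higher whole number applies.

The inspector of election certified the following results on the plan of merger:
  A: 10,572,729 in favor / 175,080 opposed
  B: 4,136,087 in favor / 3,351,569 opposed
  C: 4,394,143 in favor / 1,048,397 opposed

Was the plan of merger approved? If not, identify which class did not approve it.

A: 3/4 of 14093170 = 10569877.50, rounded up to 10569878; 10,569,878 required, 10,572,729 in favor — approved.
B: a majority of 8272173 is 4136087; 4,136,087 required, 4,136,087 in favor — approved.
C: 2/3 of 6589555 = 4393036.67, rounded up to 4393037; 4,393,037 required, 4,394,143 in favor — approved.

Approved — every class gave the required vote.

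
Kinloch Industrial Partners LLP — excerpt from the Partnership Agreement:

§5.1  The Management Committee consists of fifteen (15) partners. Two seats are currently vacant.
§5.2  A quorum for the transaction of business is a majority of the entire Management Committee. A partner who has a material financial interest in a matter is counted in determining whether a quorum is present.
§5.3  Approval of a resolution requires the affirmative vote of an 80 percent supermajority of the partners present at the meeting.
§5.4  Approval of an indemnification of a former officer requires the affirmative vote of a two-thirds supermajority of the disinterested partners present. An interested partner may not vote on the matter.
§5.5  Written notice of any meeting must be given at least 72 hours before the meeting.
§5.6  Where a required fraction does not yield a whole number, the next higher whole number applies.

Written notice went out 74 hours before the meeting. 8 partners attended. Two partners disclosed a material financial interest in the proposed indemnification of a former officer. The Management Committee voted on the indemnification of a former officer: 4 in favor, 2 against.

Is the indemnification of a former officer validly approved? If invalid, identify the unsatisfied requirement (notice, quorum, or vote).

Valid — all requirements satisfied.

Notice: 74 hours given; 72 required (74 ≥ 72). Satisfied.
Quorum: 8 present (interested partners count toward quorum); quorum is 8. Satisfied.
Vote: the indemnification of a former officer requires two-thirds of the disinterested partners present (8 − 2 = 6). 2/3 of 6 = 4, so 4 affirmative votes are needed; 4 voted in favor. Satisfied.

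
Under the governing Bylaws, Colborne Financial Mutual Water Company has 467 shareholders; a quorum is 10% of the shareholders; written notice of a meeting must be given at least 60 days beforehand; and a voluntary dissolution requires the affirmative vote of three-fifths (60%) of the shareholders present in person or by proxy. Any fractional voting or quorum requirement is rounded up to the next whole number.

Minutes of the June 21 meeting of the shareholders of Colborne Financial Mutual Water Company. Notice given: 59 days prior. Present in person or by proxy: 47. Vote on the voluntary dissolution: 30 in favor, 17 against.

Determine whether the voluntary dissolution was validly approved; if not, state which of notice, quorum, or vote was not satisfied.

Invalid — notice requirement not satisfied.

Notice: 59 days given; 60 required. Not satisfied.
Quorum: 10% of 467 = 46.70, rounded up to 47; 47 present. Satisfied.
Vote: requires three-fifths of those present (47); 3/5 of 47 = 28.20, rounded up to 29, so 29 needed; 30 in favor. Satisfied.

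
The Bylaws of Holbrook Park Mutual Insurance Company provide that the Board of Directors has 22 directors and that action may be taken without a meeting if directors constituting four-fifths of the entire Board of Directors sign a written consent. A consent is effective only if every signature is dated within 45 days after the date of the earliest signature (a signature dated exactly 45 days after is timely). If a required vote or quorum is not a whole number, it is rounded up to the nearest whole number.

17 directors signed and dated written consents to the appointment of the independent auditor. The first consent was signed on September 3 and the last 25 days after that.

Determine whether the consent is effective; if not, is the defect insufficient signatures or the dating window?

Signatures required: four-fifths of 22 — 4/5 of 22 = 17.60, rounded up to 18, so 18 needed; 17 signed. Insufficient.
Dating window: the latest signature is 25 days after the earliest; the limit is 45 days. Within the window.

Not effective — insufficient signatures.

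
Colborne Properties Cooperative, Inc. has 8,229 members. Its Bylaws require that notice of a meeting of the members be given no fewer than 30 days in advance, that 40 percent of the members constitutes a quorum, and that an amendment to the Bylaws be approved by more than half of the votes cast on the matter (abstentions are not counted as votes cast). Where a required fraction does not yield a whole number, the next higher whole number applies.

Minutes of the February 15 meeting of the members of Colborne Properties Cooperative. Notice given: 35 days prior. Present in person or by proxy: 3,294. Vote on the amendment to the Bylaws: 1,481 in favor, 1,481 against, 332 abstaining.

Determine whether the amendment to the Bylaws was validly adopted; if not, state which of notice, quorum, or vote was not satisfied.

Invalid — vote requirement not satisfied.

Notice: 35 days given; 30 required. Satisfied.
Quorum: 40% of 8,229 = 3,291.60, rounded up to 3,292; 3,294 present. Satisfied.
Vote: requires a majority of the votes cast (3,294 − 332 abstaining = 2,962); a majority of 2962 is 1482, so 1,482 needed; 1,481 in favor. Not satisfied.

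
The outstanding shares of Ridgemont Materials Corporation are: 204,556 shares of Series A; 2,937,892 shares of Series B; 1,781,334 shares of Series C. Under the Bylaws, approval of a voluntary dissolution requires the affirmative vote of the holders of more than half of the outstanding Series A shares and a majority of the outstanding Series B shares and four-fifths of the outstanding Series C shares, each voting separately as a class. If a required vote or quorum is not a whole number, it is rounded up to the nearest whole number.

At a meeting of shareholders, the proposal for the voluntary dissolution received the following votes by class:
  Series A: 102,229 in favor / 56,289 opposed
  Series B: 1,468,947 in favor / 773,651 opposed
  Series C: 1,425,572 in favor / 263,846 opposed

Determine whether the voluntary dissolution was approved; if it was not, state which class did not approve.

Series A: a majority of 204556 is 102279; 102,279 required, 102,229 in favor — not approved.
Series B: a majority of 2937892 is 1468947; 1,468,947 required, 1,468,947 in favor — approved.
Series C: 4/5 of 1781334 = 1425067.20, rounded up to 1425068; 1,425,068 required, 1,425,572 in favor — approved.

Not approved — the Series A shares did not give the required vote.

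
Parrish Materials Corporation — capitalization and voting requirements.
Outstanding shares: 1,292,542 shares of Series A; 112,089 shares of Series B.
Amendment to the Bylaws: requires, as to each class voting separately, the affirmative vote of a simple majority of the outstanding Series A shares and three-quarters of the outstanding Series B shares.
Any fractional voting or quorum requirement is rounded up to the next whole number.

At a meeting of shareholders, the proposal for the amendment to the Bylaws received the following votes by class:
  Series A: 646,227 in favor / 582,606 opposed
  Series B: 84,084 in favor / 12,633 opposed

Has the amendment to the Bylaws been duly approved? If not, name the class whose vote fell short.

Series A: a majority of 1292542 is 646272; 646,272 required, 646,227 in favor — not approved.
Series B: 3/4 of 112089 = 84066.75, rounded up to 84067; 84,067 required, 84,084 in favor — approved.

Not approved — the Series A shares did not give the required vote.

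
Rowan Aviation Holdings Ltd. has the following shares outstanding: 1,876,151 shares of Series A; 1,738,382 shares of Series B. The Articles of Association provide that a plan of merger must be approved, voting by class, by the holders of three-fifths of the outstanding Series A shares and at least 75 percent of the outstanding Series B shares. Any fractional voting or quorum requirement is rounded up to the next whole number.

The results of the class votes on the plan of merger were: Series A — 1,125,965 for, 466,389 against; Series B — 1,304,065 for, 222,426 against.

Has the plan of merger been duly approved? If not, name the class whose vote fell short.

Approved — every class gave the required vote.

Series A: 3/5 of 1876151 = 1125690.60, rounded up to 1125691; 1,125,691 required, 1,125,965 in favor — approved.
Series B: 3/4 of 1738382 = 1303786.50, rounded up to 1303787; 1,303,787 required, 1,304,065 in favor — approved.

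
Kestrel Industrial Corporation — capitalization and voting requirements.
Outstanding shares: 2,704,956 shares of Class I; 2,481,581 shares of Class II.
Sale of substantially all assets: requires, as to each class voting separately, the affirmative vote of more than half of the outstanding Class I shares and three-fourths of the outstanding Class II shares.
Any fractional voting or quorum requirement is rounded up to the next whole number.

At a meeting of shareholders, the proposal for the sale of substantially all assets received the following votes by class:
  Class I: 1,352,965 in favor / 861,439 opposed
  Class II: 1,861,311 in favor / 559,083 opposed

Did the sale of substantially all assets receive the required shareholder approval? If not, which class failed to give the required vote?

Class I: a majority of 2704956 is 1352479; 1,352,479 required, 1,352,965 in favor — approved.
Class II: 3/4 of 2481581 = 1861185.75, rounded up to 1861186; 1,861,186 required, 1,861,311 in favor — approved.

Approved — every class gave the required vote.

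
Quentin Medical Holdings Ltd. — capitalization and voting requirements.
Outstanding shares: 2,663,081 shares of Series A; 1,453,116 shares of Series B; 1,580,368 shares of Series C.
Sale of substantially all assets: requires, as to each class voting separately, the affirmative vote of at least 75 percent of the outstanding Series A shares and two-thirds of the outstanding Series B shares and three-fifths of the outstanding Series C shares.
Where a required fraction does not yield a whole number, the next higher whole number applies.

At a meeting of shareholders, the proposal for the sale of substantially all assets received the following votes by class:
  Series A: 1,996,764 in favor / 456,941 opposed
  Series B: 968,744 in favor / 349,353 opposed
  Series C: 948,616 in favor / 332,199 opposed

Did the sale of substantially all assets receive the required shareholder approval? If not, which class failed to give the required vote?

Series A: 3/4 of 2663081 = 1997310.75, rounded up to 1997311; 1,997,311 required, 1,996,764 in favor — not approved.
Series B: 2/3 of 1453116 = 968744; 968,744 required, 968,744 in favor — approved.
Series C: 3/5 of 1580368 = 948220.80, rounded up to 948221; 948,221 required, 948,616 in favor — approved.

Not approved — the Series A shares did not give the required vote.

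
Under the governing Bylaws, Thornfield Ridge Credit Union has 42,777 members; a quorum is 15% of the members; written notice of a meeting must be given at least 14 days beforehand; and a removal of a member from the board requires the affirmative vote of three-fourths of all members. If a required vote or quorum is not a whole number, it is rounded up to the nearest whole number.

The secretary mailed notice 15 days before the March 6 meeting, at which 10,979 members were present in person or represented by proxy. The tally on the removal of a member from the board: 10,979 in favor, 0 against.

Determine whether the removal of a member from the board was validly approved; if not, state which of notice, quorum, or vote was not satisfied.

Notice: 15 days given; 14 required. Satisfied.
Quorum: 15% of 42,777 = 6,416.55, rounded up to 6,417; 10,979 present. Satisfied.
Vote: requires three-fourths of all members (42,777); 3/4 of 42777 = 32082.75, rounded up to 32083, so 32,083 needed; 10,979 in favor. Not satisfied.

Invalid — vote requirement not satisfied.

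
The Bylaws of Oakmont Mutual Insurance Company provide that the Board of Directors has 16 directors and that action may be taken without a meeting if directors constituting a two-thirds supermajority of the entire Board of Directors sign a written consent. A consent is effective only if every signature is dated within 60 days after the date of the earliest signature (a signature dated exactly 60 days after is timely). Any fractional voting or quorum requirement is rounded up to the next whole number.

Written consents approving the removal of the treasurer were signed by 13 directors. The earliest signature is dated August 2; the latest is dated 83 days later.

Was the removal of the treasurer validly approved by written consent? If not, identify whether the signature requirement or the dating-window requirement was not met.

Not effective — dating-window requirement not satisfied.

Signatures required: a two-thirds supermajority of 16 — 2/3 of 16 = 10.67, rounded up to 11, so 11 needed; 13 signed. Sufficient.
Dating window: the latest signature is 83 days after the earliest; the limit is 60 days. Outside the window.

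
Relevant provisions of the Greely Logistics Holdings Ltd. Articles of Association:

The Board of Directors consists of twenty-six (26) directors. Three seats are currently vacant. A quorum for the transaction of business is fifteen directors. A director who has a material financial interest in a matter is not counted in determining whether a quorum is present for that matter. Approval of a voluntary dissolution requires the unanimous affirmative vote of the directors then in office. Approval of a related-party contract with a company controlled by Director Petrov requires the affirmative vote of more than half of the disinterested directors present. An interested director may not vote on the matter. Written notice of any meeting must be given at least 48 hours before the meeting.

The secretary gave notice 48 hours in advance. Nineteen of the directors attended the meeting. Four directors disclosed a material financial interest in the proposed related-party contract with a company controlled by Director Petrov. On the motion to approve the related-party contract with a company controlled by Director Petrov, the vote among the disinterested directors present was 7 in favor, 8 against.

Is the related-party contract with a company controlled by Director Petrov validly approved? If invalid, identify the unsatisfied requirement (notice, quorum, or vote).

Invalid — vote requirement not satisfied.

Notice: 48 hours given; 48 required (48 ≥ 48). Satisfied.
Quorum: 19 present, but the 4 interested directors do not count, leaving 15. Quorum is 15. Satisfied.
Vote: the related-party contract with a company controlled by Director Petrov requires a majority of the disinterested directors present (19 − 4 = 15). A majority of 15 is 8, so 8 affirmative votes are needed; 7 voted in favor. Not satisfied.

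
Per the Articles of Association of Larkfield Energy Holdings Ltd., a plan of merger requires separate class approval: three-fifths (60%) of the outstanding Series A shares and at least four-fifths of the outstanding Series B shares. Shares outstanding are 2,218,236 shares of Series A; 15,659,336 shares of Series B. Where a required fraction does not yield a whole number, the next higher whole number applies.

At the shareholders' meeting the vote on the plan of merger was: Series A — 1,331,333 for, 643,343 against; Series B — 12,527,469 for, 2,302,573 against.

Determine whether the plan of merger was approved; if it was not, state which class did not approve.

Approved — every class gave the required vote.

Series A: 3/5 of 2218236 = 1330941.60, rounded up to 1330942; 1,330,942 required, 1,331,333 in favor — approved.
Series B: 4/5 of 15659336 = 12527468.80, rounded up to 12527469; 12,527,469 required, 12,527,469 in favor — approved.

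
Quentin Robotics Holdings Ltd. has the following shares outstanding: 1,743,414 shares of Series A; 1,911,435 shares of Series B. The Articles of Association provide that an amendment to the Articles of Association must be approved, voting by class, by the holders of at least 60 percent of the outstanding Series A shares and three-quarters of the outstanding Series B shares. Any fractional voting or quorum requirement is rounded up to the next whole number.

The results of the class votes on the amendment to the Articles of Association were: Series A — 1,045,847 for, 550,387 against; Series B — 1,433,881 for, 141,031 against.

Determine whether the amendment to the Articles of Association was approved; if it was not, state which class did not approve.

Not approved — the Series A shares did not give the required vote.

Series A: 3/5 of 1743414 = 1046048.40, rounded up to 1046049; 1,046,049 required, 1,045,847 in favor — not approved.
Series B: 3/4 of 1911435 = 1433576.25, rounded up to 1433577; 1,433,577 required, 1,433,881 in favor — approved.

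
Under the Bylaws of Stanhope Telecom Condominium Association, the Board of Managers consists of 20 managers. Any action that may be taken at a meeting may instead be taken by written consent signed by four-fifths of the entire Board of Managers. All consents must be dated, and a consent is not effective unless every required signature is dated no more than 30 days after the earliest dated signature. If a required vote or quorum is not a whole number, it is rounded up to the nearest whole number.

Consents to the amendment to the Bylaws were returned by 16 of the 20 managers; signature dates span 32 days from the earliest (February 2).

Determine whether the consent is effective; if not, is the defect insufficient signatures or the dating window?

Not effective — dating-window requirement not satisfied.

Signatures required: four-fifths of 20 — 4/5 of 20 = 16, so 16 needed; 16 signed. Sufficient.
Dating window: the latest signature is 32 days after the earliest; the limit is 30 days. Outside the window.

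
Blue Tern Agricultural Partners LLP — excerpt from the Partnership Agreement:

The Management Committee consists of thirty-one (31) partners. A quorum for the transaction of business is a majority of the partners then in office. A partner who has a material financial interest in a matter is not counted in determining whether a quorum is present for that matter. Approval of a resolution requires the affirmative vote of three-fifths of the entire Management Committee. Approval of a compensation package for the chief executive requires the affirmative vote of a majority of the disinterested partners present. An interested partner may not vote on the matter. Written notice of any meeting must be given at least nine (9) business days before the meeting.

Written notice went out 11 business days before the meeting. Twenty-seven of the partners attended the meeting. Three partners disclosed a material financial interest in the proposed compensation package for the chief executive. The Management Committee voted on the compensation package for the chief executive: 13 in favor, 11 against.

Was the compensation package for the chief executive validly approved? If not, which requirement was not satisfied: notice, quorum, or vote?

Notice: 11 business days given; 9 required (11 ≥ 9). Satisfied.
Quorum: 27 present, but the 3 interested partners do not count, leaving 24. Quorum is 16. Satisfied.
Vote: the compensation package for the chief executive requires a majority of the disinterested partners present (27 − 3 = 24). A majority of 24 is 13, so 13 affirmative votes are needed; 13 voted in favor. Satisfied.

Valid — all requirements satisfied.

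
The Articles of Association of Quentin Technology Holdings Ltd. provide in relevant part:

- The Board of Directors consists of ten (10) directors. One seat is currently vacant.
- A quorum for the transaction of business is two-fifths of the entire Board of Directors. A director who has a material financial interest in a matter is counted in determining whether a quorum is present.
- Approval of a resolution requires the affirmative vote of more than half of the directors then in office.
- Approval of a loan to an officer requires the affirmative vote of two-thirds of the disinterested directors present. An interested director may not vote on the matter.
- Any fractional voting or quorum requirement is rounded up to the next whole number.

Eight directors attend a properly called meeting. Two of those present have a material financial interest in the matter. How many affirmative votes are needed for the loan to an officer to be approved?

4

The loan to an officer requires two-thirds of the disinterested directors present (8 − 2 = 6).
2/3 of 6 = 4.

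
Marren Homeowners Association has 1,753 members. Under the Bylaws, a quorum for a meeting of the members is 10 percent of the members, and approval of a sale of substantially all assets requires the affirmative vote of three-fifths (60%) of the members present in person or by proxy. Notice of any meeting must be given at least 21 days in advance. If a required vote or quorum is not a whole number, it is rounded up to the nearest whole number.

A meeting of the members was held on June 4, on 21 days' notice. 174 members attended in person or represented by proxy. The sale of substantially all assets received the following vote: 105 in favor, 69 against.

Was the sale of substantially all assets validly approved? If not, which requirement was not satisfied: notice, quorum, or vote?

Invalid — quorum requirement not satisfied.

Notice: 21 days given; 21 required. Satisfied.
Quorum: 10% of 1,753 = 175.30, rounded up to 176; 174 present. Not satisfied.
Vote: requires three-fifths of those present (174); 3/5 of 174 = 104.40, rounded up to 105, so 105 needed; 105 in favor. Satisfied.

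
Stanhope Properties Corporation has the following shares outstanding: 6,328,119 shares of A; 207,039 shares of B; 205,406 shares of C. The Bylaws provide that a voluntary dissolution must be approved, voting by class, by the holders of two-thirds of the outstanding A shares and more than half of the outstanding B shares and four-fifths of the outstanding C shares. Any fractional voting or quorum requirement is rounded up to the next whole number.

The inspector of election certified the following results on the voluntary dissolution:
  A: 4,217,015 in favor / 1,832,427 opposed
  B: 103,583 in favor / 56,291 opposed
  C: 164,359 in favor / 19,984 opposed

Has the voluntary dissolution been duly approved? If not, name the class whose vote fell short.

Not approved — the A shares did not give the required vote.

A: 2/3 of 6328119 = 4218746; 4,218,746 required, 4,217,015 in favor — not approved.
B: a majority of 207039 is 103520; 103,520 required, 103,583 in favor — approved.
C: 4/5 of 205406 = 164324.80, rounded up to 164325; 164,325 required, 164,359 in favor — approved.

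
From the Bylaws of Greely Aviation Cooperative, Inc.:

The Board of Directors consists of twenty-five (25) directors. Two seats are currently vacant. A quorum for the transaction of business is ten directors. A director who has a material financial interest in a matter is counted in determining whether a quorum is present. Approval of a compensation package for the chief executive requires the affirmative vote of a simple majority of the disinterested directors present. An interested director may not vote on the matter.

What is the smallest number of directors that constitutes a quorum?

The quorum is fixed at 10.

10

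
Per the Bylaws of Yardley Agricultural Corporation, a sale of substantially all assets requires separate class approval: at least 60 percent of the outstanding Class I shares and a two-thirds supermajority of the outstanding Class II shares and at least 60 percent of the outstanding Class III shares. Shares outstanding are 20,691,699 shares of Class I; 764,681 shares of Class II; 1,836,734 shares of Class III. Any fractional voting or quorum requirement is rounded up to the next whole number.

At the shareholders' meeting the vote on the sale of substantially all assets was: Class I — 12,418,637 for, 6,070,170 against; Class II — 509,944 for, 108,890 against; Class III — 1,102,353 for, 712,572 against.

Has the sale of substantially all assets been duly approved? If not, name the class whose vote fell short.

Class I: 3/5 of 20691699 = 12415019.40, rounded up to 12415020; 12,415,020 required, 12,418,637 in favor — approved.
Class II: 2/3 of 764681 = 509787.33, rounded up to 509788; 509,788 required, 509,944 in favor — approved.
Class III: 3/5 of 1836734 = 1102040.40, rounded up to 1102041; 1,102,041 required, 1,102,353 in favor — approved.

Approved — every class gave the required vote.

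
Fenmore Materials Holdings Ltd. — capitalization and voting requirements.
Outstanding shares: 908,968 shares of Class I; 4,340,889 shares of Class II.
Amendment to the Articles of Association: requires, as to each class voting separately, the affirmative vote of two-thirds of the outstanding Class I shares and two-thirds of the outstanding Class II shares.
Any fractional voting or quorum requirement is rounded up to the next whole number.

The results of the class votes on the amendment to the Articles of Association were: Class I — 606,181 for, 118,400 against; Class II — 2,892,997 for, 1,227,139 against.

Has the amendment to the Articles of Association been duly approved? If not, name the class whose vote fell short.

Not approved — the Class II shares did not give the required vote.

Class I: 2/3 of 908968 = 605978.67, rounded up to 605979; 605,979 required, 606,181 in favor — approved.
Class II: 2/3 of 4340889 = 2893926; 2,893,926 required, 2,892,997 in favor — not approved.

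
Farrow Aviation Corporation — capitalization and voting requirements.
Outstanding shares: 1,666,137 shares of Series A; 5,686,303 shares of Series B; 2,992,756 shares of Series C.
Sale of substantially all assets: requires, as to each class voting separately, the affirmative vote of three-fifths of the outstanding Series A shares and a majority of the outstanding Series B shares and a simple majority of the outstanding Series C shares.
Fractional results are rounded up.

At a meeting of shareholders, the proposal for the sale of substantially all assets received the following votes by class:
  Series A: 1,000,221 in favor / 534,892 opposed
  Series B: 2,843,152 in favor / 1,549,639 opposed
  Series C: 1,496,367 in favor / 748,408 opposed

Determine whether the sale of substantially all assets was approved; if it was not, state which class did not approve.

Series A: 3/5 of 1666137 = 999682.20, rounded up to 999683; 999,683 required, 1,000,221 in favor — approved.
Series B: a majority of 5686303 is 2843152; 2,843,152 required, 2,843,152 in favor — approved.
Series C: a majority of 2992756 is 1496379; 1,496,379 required, 1,496,367 in favor — not approved.

Not approved — the Series C shares did not give the required vote.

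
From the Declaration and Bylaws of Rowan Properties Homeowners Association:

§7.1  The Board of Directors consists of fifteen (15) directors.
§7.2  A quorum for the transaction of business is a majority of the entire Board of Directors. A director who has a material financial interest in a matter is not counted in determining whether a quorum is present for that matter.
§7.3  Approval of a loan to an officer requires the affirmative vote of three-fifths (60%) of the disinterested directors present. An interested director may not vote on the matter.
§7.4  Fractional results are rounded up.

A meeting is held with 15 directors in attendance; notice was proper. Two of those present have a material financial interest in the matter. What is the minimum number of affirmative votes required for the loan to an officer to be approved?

The loan to an officer requires three-fifths of the disinterested directors present (15 − 2 = 13).
3/5 of 13 = 7.80, rounded up to 8.

8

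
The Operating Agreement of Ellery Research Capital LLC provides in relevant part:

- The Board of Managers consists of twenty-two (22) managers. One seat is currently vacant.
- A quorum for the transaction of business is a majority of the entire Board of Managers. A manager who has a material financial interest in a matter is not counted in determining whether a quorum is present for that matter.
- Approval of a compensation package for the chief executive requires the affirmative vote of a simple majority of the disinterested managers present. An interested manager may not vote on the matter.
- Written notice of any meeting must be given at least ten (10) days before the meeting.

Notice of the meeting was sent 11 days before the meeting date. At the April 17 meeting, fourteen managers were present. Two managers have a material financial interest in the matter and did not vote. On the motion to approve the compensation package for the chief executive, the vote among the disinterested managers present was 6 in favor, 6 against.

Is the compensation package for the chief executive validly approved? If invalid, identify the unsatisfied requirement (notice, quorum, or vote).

Notice: 11 days given; 10 required (11 ≥ 10). Satisfied.
Quorum: 14 present, but the 2 interested managers do not count, leaving 12. Quorum is 12. Satisfied.
Vote: the compensation package for the chief executive requires a majority of the disinterested managers present (14 − 2 = 12). A majority of 12 is 7, so 7 affirmative votes are needed; 6 voted in favor. Not satisfied.

Invalid — vote requirement not satisfied.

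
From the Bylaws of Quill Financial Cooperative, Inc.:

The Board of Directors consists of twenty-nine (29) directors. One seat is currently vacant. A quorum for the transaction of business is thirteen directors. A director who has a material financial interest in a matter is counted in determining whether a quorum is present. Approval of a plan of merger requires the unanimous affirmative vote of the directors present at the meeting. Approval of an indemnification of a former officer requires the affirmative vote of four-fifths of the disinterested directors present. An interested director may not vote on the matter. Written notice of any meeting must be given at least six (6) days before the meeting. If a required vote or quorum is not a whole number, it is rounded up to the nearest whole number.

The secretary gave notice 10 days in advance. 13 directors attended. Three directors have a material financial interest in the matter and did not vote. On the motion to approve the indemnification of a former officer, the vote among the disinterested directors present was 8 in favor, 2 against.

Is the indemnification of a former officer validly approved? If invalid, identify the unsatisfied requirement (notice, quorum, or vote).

Valid — all requirements satisfied.

Notice: 10 days given; 6 required (10 ≥ 6). Satisfied.
Quorum: 13 present (interested directors count toward quorum); quorum is 13. Satisfied.
Vote: the indemnification of a former officer requires four-fifths of the disinterested directors present (13 − 3 = 10). 4/5 of 10 = 8, so 8 affirmative votes are needed; 8 voted in favor. Satisfied.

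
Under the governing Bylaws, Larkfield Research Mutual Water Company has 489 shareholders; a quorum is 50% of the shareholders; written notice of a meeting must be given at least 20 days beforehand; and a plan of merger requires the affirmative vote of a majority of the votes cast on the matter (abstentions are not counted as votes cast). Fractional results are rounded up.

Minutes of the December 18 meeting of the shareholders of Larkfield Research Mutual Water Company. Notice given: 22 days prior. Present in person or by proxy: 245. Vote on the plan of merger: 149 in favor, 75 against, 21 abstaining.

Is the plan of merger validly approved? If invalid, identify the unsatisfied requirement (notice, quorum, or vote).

Notice: 22 days given; 20 required. Satisfied.
Quorum: 50% of 489 = 244.50, rounded up to 245; 245 present. Satisfied.
Vote: requires a majority of the votes cast (245 − 21 abstaining = 224); a majority of 224 is 113, so 113 needed; 149 in favor. Satisfied.

Valid — all requirements satisfied.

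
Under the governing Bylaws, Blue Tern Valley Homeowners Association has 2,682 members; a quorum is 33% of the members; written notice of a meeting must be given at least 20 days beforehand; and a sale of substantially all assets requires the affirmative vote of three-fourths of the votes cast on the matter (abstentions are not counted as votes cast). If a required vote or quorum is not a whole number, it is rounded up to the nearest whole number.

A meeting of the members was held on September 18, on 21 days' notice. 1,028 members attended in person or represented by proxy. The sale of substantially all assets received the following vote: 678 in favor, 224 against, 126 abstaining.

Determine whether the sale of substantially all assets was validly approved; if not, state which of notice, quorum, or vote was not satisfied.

Notice: 21 days given; 20 required. Satisfied.
Quorum: 33% of 2,682 = 885.06, rounded up to 886; 1,028 present. Satisfied.
Vote: requires three-fourths of the votes cast (1,028 − 126 abstaining = 902); 3/4 of 902 = 676.50, rounded up to 677, so 677 needed; 678 in favor. Satisfied.

Valid — all requirements satisfied.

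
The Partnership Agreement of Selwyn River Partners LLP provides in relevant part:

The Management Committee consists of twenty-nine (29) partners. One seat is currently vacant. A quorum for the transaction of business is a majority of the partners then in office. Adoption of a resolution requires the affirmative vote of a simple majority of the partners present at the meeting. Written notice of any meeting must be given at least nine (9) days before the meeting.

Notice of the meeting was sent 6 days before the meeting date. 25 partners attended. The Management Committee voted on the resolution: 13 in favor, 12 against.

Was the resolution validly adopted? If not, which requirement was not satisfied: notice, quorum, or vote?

Invalid — notice requirement not satisfied.

Notice: 6 days given; 9 required (6 < 9). Not satisfied.
Quorum: 25 present; quorum is 15. Satisfied.
Vote: the resolution requires a majority of the partners present (25). A majority of 25 is 13, so 13 affirmative votes are needed; 13 voted in favor. Satisfied.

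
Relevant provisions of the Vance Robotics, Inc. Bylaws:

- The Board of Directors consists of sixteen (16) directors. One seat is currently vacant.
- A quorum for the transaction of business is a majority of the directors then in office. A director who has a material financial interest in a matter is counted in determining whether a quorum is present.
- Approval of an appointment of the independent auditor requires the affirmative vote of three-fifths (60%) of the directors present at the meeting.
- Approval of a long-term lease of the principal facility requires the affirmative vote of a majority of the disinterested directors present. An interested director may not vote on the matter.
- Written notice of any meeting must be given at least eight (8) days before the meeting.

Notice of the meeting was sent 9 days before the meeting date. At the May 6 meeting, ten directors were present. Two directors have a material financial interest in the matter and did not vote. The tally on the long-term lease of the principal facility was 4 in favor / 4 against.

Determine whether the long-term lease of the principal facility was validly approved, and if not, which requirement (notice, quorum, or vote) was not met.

Notice: 9 days given; 8 required (9 ≥ 8). Satisfied.
Quorum: 10 present (interested directors count toward quorum); quorum is 8. Satisfied.
Vote: the long-term lease of the principal facility requires a majority of the disinterested directors present (10 − 2 = 8). A majority of 8 is 5, so 5 affirmative votes are needed; 4 voted in favor. Not satisfied.

Invalid — vote requirement not satisfied.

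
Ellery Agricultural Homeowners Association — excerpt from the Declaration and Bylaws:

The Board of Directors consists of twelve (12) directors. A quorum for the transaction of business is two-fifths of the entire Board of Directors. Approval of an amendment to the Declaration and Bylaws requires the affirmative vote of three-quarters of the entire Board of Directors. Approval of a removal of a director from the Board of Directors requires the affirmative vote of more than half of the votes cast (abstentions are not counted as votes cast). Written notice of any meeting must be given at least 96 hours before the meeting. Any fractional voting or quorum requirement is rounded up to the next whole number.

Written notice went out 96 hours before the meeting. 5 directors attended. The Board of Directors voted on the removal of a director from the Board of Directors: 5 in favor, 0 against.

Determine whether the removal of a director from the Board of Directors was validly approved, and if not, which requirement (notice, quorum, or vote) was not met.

Valid — all requirements satisfied.

Notice: 96 hours given; 96 required (96 ≥ 96). Satisfied.
Quorum: 5 present; quorum is 5. Satisfied.
Vote: the removal of a director from the Board of Directors requires a majority of the votes cast (5). A majority of 5 is 3, so 3 affirmative votes are needed; 5 voted in favor. Satisfied.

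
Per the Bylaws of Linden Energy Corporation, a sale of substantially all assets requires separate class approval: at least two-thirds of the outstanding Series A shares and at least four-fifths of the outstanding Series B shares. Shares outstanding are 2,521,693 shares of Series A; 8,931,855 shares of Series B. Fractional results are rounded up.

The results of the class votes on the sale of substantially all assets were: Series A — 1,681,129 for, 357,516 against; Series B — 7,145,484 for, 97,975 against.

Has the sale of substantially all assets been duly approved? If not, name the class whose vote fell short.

Series A: 2/3 of 2521693 = 1681128.67, rounded up to 1681129; 1,681,129 required, 1,681,129 in favor — approved.
Series B: 4/5 of 8931855 = 7145484; 7,145,484 required, 7,145,484 in favor — approved.

Approved — every class gave the required vote.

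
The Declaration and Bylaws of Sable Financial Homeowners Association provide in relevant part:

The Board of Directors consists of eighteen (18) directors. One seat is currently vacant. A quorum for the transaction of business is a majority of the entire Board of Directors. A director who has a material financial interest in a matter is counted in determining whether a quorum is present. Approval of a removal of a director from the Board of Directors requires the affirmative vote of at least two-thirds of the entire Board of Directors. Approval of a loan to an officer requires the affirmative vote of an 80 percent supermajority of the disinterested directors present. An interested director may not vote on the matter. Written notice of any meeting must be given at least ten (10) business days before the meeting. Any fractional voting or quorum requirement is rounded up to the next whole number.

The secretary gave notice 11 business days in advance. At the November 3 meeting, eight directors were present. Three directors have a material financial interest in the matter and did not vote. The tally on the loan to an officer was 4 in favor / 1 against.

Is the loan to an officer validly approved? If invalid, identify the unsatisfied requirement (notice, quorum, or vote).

Invalid — quorum requirement not satisfied.

Notice: 11 business days given; 10 required (11 ≥ 10). Satisfied.
Quorum: 8 present (interested directors count toward quorum); quorum is 10. Not satisfied.
Vote: the loan to an officer requires four-fifths of the disinterested directors present (8 − 3 = 5). 4/5 of 5 = 4, so 4 affirmative votes are needed; 4 voted in favor. Satisfied. (Moot — without a quorum no business can be validly transacted.)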